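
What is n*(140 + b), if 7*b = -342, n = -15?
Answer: -9570/7 ≈ -1367.1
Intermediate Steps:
b = -342/7 (b = (⅐)*(-342) = -342/7 ≈ -48.857)
n*(140 + b) = -15*(140 - 342/7) = -15*638/7 = -9570/7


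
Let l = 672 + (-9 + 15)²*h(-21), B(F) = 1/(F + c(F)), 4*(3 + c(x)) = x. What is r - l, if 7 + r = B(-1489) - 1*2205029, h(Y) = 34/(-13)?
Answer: -213814411912/96941 ≈ -2.2056e+6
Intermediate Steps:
h(Y) = -34/13 (h(Y) = 34*(-1/13) = -34/13)
c(x) = -3 + x/4
B(F) = 1/(-3 + 5*F/4) (B(F) = 1/(F + (-3 + F/4)) = 1/(-3 + 5*F/4))
r = -16442953456/7457 (r = -7 + (4/(-12 + 5*(-1489)) - 1*2205029) = -7 + (4/(-12 - 7445) - 2205029) = -7 + (4/(-7457) - 2205029) = -7 + (4*(-1/7457) - 2205029) = -7 + (-4/7457 - 2205029) = -7 - 16442901257/7457 = -16442953456/7457 ≈ -2.2050e+6)
l = 7512/13 (l = 672 + (-9 + 15)²*(-34/13) = 672 + 6²*(-34/13) = 672 + 36*(-34/13) = 672 - 1224/13 = 7512/13 ≈ 577.85)
r - l = -16442953456/7457 - 1*7512/13 = -16442953456/7457 - 7512/13 = -213814411912/96941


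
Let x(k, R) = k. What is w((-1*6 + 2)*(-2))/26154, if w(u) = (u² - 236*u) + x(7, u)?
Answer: -1817/26154 ≈ -0.069473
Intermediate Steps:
w(u) = 7 + u² - 236*u (w(u) = (u² - 236*u) + 7 = 7 + u² - 236*u)
w((-1*6 + 2)*(-2))/26154 = (7 + ((-1*6 + 2)*(-2))² - 236*(-1*6 + 2)*(-2))/26154 = (7 + ((-6 + 2)*(-2))² - 236*(-6 + 2)*(-2))*(1/26154) = (7 + (-4*(-2))² - (-944)*(-2))*(1/26154) = (7 + 8² - 236*8)*(1/26154) = (7 + 64 - 1888)*(1/26154) = -1817*1/26154 = -1817/26154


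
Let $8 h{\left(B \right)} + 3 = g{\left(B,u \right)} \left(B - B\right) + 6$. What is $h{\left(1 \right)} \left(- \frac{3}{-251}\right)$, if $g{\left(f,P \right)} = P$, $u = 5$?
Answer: $\frac{9}{2008} \approx 0.0044821$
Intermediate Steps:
$h{\left(B \right)} = \frac{3}{8}$ ($h{\left(B \right)} = - \frac{3}{8} + \frac{5 \left(B - B\right) + 6}{8} = - \frac{3}{8} + \frac{5 \cdot 0 + 6}{8} = - \frac{3}{8} + \frac{0 + 6}{8} = - \frac{3}{8} + \frac{1}{8} \cdot 6 = - \frac{3}{8} + \frac{3}{4} = \frac{3}{8}$)
$h{\left(1 \right)} \left(- \frac{3}{-251}\right) = \frac{3 \left(- \frac{3}{-251}\right)}{8} = \frac{3 \left(\left(-3\right) \left(- \frac{1}{251}\right)\right)}{8} = \frac{3}{8} \cdot \frac{3}{251} = \frac{9}{2008}$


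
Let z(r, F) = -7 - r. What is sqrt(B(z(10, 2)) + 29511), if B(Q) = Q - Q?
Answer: 3*sqrt(3279) ≈ 171.79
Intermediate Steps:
B(Q) = 0
sqrt(B(z(10, 2)) + 29511) = sqrt(0 + 29511) = sqrt(29511) = 3*sqrt(3279)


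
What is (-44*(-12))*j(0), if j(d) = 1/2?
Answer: 264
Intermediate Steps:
j(d) = 1/2
(-44*(-12))*j(0) = -44*(-12)*(1/2) = 528*(1/2) = 264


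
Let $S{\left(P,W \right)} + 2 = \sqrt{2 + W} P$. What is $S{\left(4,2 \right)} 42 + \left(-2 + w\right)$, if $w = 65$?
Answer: $315$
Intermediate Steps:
$S{\left(P,W \right)} = -2 + P \sqrt{2 + W}$ ($S{\left(P,W \right)} = -2 + \sqrt{2 + W} P = -2 + P \sqrt{2 + W}$)
$S{\left(4,2 \right)} 42 + \left(-2 + w\right) = \left(-2 + 4 \sqrt{2 + 2}\right) 42 + \left(-2 + 65\right) = \left(-2 + 4 \sqrt{4}\right) 42 + 63 = \left(-2 + 4 \cdot 2\right) 42 + 63 = \left(-2 + 8\right) 42 + 63 = 6 \cdot 42 + 63 = 252 + 63 = 315$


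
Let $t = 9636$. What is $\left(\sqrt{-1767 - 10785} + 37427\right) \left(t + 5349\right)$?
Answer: $560843595 + 29970 i \sqrt{3138} \approx 5.6084 \cdot 10^{8} + 1.6789 \cdot 10^{6} i$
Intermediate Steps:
$\left(\sqrt{-1767 - 10785} + 37427\right) \left(t + 5349\right) = \left(\sqrt{-1767 - 10785} + 37427\right) \left(9636 + 5349\right) = \left(\sqrt{-12552} + 37427\right) 14985 = \left(2 i \sqrt{3138} + 37427\right) 14985 = \left(37427 + 2 i \sqrt{3138}\right) 14985 = 560843595 + 29970 i \sqrt{3138}$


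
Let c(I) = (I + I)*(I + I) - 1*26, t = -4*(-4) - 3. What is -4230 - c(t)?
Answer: -4880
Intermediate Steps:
t = 13 (t = 16 - 3 = 13)
c(I) = -26 + 4*I² (c(I) = (2*I)*(2*I) - 26 = 4*I² - 26 = -26 + 4*I²)
-4230 - c(t) = -4230 - (-26 + 4*13²) = -4230 - (-26 + 4*169) = -4230 - (-26 + 676) = -4230 - 1*650 = -4230 - 650 = -4880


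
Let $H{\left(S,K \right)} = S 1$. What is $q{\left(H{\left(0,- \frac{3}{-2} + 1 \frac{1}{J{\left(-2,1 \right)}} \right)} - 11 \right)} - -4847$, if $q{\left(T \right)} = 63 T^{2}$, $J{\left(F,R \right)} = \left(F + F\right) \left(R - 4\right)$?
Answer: $12470$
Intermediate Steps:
$J{\left(F,R \right)} = 2 F \left(-4 + R\right)$
$H{\left(S,K \right)} = S$
$q{\left(H{\left(0,- \frac{3}{-2} + 1 \frac{1}{J{\left(-2,1 \right)}} \right)} - 11 \right)} - -4847 = 63 \left(0 - 11\right)^{2} - -4847 = 63 \left(-11\right)^{2} + 4847 = 63 \cdot 121 + 4847 = 7623 + 4847 = 12470$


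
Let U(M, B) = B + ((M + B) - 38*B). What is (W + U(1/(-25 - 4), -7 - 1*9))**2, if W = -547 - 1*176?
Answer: 18181696/841 ≈ 21619.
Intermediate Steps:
W = -723 (W = -547 - 176 = -723)
U(M, B) = M - 36*B (U(M, B) = B + ((B + M) - 38*B) = B + (M - 37*B) = M - 36*B)
(W + U(1/(-25 - 4), -7 - 1*9))**2 = (-723 + (1/(-25 - 4) - 36*(-7 - 1*9)))**2 = (-723 + (1/(-29) - 36*(-7 - 9)))**2 = (-723 + (-1/29 - 36*(-16)))**2 = (-723 + (-1/29 + 576))**2 = (-723 + 16703/29)**2 = (-4264/29)**2 = 18181696/841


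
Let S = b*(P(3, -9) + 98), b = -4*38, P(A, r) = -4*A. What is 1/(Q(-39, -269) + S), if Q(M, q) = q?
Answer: -1/13341 ≈ -7.4957e-5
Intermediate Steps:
b = -152
S = -13072 (S = -152*(-4*3 + 98) = -152*(-12 + 98) = -152*86 = -13072)
1/(Q(-39, -269) + S) = 1/(-269 - 13072) = 1/(-13341) = -1/13341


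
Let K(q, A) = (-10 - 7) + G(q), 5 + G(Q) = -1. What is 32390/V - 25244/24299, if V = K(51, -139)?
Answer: -787625222/558877 ≈ -1409.3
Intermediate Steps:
G(Q) = -6 (G(Q) = -5 - 1 = -6)
K(q, A) = -23 (K(q, A) = (-10 - 7) - 6 = -17 - 6 = -23)
V = -23
32390/V - 25244/24299 = 32390/(-23) - 25244/24299 = 32390*(-1/23) - 25244*1/24299 = -32390/23 - 25244/24299 = -787625222/558877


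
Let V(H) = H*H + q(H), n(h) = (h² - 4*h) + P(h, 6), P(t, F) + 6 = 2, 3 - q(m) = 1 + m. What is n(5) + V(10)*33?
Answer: 3037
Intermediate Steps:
q(m) = 2 - m (q(m) = 3 - (1 + m) = 3 + (-1 - m) = 2 - m)
P(t, F) = -4 (P(t, F) = -6 + 2 = -4)
n(h) = -4 + h² - 4*h (n(h) = (h² - 4*h) - 4 = -4 + h² - 4*h)
V(H) = 2 + H² - H (V(H) = H*H + (2 - H) = H² + (2 - H) = 2 + H² - H)
n(5) + V(10)*33 = (-4 + 5² - 4*5) + (2 + 10² - 1*10)*33 = (-4 + 25 - 20) + (2 + 100 - 10)*33 = 1 + 92*33 = 1 + 3036 = 3037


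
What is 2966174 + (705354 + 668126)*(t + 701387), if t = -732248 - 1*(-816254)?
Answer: 1078724543814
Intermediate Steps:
t = 84006 (t = -732248 + 816254 = 84006)
2966174 + (705354 + 668126)*(t + 701387) = 2966174 + (705354 + 668126)*(84006 + 701387) = 2966174 + 1373480*785393 = 2966174 + 1078721577640 = 1078724543814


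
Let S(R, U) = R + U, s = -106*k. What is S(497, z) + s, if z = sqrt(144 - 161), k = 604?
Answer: -63527 + I*sqrt(17) ≈ -63527.0 + 4.1231*I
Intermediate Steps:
s = -64024 (s = -106*604 = -64024)
z = I*sqrt(17) (z = sqrt(-17) = I*sqrt(17) ≈ 4.1231*I)
S(497, z) + s = (497 + I*sqrt(17)) - 64024 = -63527 + I*sqrt(17)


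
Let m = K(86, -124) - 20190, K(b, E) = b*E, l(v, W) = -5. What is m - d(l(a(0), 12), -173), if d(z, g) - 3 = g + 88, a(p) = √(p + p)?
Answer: -30772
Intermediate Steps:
a(p) = √2*√p (a(p) = √(2*p) = √2*√p)
K(b, E) = E*b
d(z, g) = 91 + g (d(z, g) = 3 + (g + 88) = 3 + (88 + g) = 91 + g)
m = -30854 (m = -124*86 - 20190 = -10664 - 20190 = -30854)
m - d(l(a(0), 12), -173) = -30854 - (91 - 173) = -30854 - 1*(-82) = -30854 + 82 = -30772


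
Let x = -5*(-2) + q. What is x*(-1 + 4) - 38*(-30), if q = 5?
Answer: 1185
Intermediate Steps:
x = 15 (x = -5*(-2) + 5 = 10 + 5 = 15)
x*(-1 + 4) - 38*(-30) = 15*(-1 + 4) - 38*(-30) = 15*3 + 1140 = 45 + 1140 = 1185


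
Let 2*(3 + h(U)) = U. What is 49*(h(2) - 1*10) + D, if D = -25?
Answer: -613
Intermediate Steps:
h(U) = -3 + U/2
49*(h(2) - 1*10) + D = 49*((-3 + (1/2)*2) - 1*10) - 25 = 49*((-3 + 1) - 10) - 25 = 49*(-2 - 10) - 25 = 49*(-12) - 25 = -588 - 25 = -613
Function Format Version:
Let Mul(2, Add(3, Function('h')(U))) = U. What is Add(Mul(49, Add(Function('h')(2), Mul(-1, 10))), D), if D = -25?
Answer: -613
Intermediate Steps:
Function('h')(U) = Add(-3, Mul(Rational(1, 2), U))
Add(Mul(49, Add(Function('h')(2), Mul(-1, 10))), D) = Add(Mul(49, Add(Add(-3, Mul(Rational(1, 2), 2)), Mul(-1, 10))), -25) = Add(Mul(49, Add(Add(-3, 1), -10)), -25) = Add(Mul(49, Add(-2, -10)), -25) = Add(Mul(49, -12), -25) = Add(-588, -25) = -613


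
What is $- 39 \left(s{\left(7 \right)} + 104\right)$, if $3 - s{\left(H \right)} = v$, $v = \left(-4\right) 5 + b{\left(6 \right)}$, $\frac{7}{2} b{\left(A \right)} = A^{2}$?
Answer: $- \frac{31863}{7} \approx -4551.9$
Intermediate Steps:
$b{\left(A \right)} = \frac{2 A^{2}}{7}$
$v = - \frac{68}{7}$ ($v = \left(-4\right) 5 + \frac{2 \cdot 6^{2}}{7} = -20 + \frac{2}{7} \cdot 36 = -20 + \frac{72}{7} = - \frac{68}{7} \approx -9.7143$)
$s{\left(H \right)} = \frac{89}{7}$ ($s{\left(H \right)} = 3 - - \frac{68}{7} = 3 + \frac{68}{7} = \frac{89}{7}$)
$- 39 \left(s{\left(7 \right)} + 104\right) = - 39 \left(\frac{89}{7} + 104\right) = \left(-39\right) \frac{817}{7} = - \frac{31863}{7}$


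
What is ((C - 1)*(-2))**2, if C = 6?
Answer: 100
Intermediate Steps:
((C - 1)*(-2))**2 = ((6 - 1)*(-2))**2 = (5*(-2))**2 = (-10)**2 = 100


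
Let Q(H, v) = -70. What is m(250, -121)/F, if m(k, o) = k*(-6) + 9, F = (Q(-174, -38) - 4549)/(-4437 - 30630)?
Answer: -52284897/4619 ≈ -11320.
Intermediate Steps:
F = 4619/35067 (F = (-70 - 4549)/(-4437 - 30630) = -4619/(-35067) = -4619*(-1/35067) = 4619/35067 ≈ 0.13172)
m(k, o) = 9 - 6*k (m(k, o) = -6*k + 9 = 9 - 6*k)
m(250, -121)/F = (9 - 6*250)/(4619/35067) = (9 - 1500)*(35067/4619) = -1491*35067/4619 = -52284897/4619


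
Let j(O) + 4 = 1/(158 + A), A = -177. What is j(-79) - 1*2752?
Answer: -52365/19 ≈ -2756.1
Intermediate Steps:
j(O) = -77/19 (j(O) = -4 + 1/(158 - 177) = -4 + 1/(-19) = -4 - 1/19 = -77/19)
j(-79) - 1*2752 = -77/19 - 1*2752 = -77/19 - 2752 = -52365/19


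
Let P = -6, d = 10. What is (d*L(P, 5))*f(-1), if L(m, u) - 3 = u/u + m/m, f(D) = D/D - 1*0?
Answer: 50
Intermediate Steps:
f(D) = 1 (f(D) = 1 + 0 = 1)
L(m, u) = 5 (L(m, u) = 3 + (u/u + m/m) = 3 + (1 + 1) = 3 + 2 = 5)
(d*L(P, 5))*f(-1) = (10*5)*1 = 50*1 = 50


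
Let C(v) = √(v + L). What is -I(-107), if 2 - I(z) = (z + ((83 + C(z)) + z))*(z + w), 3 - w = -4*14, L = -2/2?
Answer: 6286 - 288*I*√3 ≈ 6286.0 - 498.83*I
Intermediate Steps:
L = -1 (L = -2*½ = -1)
C(v) = √(-1 + v) (C(v) = √(v - 1) = √(-1 + v))
w = 59 (w = 3 - (-4)*14 = 3 - 1*(-56) = 3 + 56 = 59)
I(z) = 2 - (59 + z)*(83 + √(-1 + z) + 2*z) (I(z) = 2 - (z + ((83 + √(-1 + z)) + z))*(z + 59) = 2 - (z + (83 + z + √(-1 + z)))*(59 + z) = 2 - (83 + √(-1 + z) + 2*z)*(59 + z) = 2 - (59 + z)*(83 + √(-1 + z) + 2*z))
-I(-107) = -(-4895 - 201*(-107) - 59*√(-1 - 107) - 2*(-107)² - 1*(-107)*√(-1 - 107)) = -(-4895 + 21507 - 354*I*√3 - 2*11449 - 1*(-107)*√(-108)) = -(-4895 + 21507 - 354*I*√3 - 22898 - 1*(-107)*6*I*√3) = -(-4895 + 21507 - 354*I*√3 - 22898 + 642*I*√3) = -(-6286 + 288*I*√3) = 6286 - 288*I*√3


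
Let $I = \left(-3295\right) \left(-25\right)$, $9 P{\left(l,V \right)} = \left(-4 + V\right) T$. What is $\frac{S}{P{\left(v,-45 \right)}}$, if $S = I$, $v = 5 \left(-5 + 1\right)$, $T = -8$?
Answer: $\frac{741375}{392} \approx 1891.3$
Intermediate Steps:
$v = -20$ ($v = 5 \left(-4\right) = -20$)
$P{\left(l,V \right)} = \frac{32}{9} - \frac{8 V}{9}$ ($P{\left(l,V \right)} = \frac{\left(-4 + V\right) \left(-8\right)}{9} = \frac{32 - 8 V}{9} = \frac{32}{9} - \frac{8 V}{9}$)
$I = 82375$
$S = 82375$
$\frac{S}{P{\left(v,-45 \right)}} = \frac{82375}{\frac{32}{9} - -40} = \frac{82375}{\frac{32}{9} + 40} = \frac{82375}{\frac{392}{9}} = 82375 \cdot \frac{9}{392} = \frac{741375}{392}$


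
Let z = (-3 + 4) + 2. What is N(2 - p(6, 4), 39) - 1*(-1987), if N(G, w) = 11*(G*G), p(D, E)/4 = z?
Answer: 3087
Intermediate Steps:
z = 3 (z = 1 + 2 = 3)
p(D, E) = 12 (p(D, E) = 4*3 = 12)
N(G, w) = 11*G²
N(2 - p(6, 4), 39) - 1*(-1987) = 11*(2 - 1*12)² - 1*(-1987) = 11*(2 - 12)² + 1987 = 11*(-10)² + 1987 = 11*100 + 1987 = 1100 + 1987 = 3087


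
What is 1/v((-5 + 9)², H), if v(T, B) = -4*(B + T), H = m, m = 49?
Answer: -1/260 ≈ -0.0038462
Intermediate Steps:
H = 49
v(T, B) = -4*B - 4*T
1/v((-5 + 9)², H) = 1/(-4*49 - 4*(-5 + 9)²) = 1/(-196 - 4*4²) = 1/(-196 - 4*16) = 1/(-196 - 64) = 1/(-260) = -1/260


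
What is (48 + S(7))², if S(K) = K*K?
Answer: 9409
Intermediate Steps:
S(K) = K²
(48 + S(7))² = (48 + 7²)² = (48 + 49)² = 97² = 9409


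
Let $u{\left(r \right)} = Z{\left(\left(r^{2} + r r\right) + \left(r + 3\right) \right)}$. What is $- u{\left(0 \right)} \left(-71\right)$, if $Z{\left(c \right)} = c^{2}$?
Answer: $639$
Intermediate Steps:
$u{\left(r \right)} = \left(3 + r + 2 r^{2}\right)^{2}$ ($u{\left(r \right)} = \left(\left(r^{2} + r r\right) + \left(r + 3\right)\right)^{2} = \left(\left(r^{2} + r^{2}\right) + \left(3 + r\right)\right)^{2} = \left(2 r^{2} + \left(3 + r\right)\right)^{2} = \left(3 + r + 2 r^{2}\right)^{2}$)
$- u{\left(0 \right)} \left(-71\right) = - \left(3 + 0 + 2 \cdot 0^{2}\right)^{2} \left(-71\right) = - \left(3 + 0 + 2 \cdot 0\right)^{2} \left(-71\right) = - \left(3 + 0 + 0\right)^{2} \left(-71\right) = - 3^{2} \left(-71\right) = \left(-1\right) 9 \left(-71\right) = \left(-9\right) \left(-71\right) = 639$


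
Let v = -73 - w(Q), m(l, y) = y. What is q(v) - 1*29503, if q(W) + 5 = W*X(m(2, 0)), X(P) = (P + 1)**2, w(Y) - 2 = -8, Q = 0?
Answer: -29575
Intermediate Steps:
w(Y) = -6 (w(Y) = 2 - 8 = -6)
X(P) = (1 + P)**2
v = -67 (v = -73 - 1*(-6) = -73 + 6 = -67)
q(W) = -5 + W (q(W) = -5 + W*(1 + 0)**2 = -5 + W*1**2 = -5 + W*1 = -5 + W)
q(v) - 1*29503 = (-5 - 67) - 1*29503 = -72 - 29503 = -29575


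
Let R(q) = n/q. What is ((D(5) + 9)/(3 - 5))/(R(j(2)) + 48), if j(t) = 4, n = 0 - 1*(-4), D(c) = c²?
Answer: -17/49 ≈ -0.34694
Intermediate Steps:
n = 4 (n = 0 + 4 = 4)
R(q) = 4/q
((D(5) + 9)/(3 - 5))/(R(j(2)) + 48) = ((5² + 9)/(3 - 5))/(4/4 + 48) = ((25 + 9)/(-2))/(4*(¼) + 48) = (34*(-½))/(1 + 48) = -17/49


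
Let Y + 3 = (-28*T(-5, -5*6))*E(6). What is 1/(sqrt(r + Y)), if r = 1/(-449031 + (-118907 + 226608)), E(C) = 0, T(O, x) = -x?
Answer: -I*sqrt(349518848030)/1023991 ≈ -0.57735*I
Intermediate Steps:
Y = -3 (Y = -3 - (-28)*(-5*6)*0 = -3 - (-28)*(-30)*0 = -3 - 28*30*0 = -3 - 840*0 = -3 + 0 = -3)
r = -1/341330 (r = 1/(-449031 + 107701) = 1/(-341330) = -1/341330 ≈ -2.9297e-6)
1/(sqrt(r + Y)) = 1/(sqrt(-1/341330 - 3)) = 1/(sqrt(-1023991/341330)) = 1/(I*sqrt(349518848030)/341330) = -I*sqrt(349518848030)/1023991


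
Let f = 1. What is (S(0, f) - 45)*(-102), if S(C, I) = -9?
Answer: 5508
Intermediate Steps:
(S(0, f) - 45)*(-102) = (-9 - 45)*(-102) = -54*(-102) = 5508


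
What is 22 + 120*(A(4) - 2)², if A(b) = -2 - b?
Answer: 7702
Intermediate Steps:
22 + 120*(A(4) - 2)² = 22 + 120*((-2 - 1*4) - 2)² = 22 + 120*((-2 - 4) - 2)² = 22 + 120*(-6 - 2)² = 22 + 120*(-8)² = 22 + 120*64 = 22 + 7680 = 7702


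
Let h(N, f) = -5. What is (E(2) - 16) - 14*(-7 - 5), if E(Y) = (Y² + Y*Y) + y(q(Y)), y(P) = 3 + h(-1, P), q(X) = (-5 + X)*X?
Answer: 158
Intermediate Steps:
q(X) = X*(-5 + X)
y(P) = -2 (y(P) = 3 - 5 = -2)
E(Y) = -2 + 2*Y² (E(Y) = (Y² + Y*Y) - 2 = (Y² + Y²) - 2 = 2*Y² - 2 = -2 + 2*Y²)
(E(2) - 16) - 14*(-7 - 5) = ((-2 + 2*2²) - 16) - 14*(-7 - 5) = ((-2 + 2*4) - 16) - 14*(-12) = ((-2 + 8) - 16) + 168 = (6 - 16) + 168 = -10 + 168 = 158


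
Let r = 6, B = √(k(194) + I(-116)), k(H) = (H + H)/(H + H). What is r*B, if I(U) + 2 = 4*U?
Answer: 6*I*√465 ≈ 129.38*I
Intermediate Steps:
I(U) = -2 + 4*U
k(H) = 1 (k(H) = (2*H)/((2*H)) = (2*H)*(1/(2*H)) = 1)
B = I*√465 (B = √(1 + (-2 + 4*(-116))) = √(1 + (-2 - 464)) = √(1 - 466) = √(-465) = I*√465 ≈ 21.564*I)
r*B = 6*(I*√465) = 6*I*√465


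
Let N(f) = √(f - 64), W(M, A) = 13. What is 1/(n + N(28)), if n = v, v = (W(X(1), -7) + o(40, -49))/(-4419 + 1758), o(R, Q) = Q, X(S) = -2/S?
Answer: 887/2360319 - 786769*I/4720638 ≈ 0.0003758 - 0.16667*I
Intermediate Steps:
N(f) = √(-64 + f)
v = 12/887 (v = (13 - 49)/(-4419 + 1758) = -36/(-2661) = -36*(-1/2661) = 12/887 ≈ 0.013529)
n = 12/887 ≈ 0.013529
1/(n + N(28)) = 1/(12/887 + √(-64 + 28)) = 1/(12/887 + √(-36)) = 1/(12/887 + 6*I) = 786769*(12/887 - 6*I)/28323828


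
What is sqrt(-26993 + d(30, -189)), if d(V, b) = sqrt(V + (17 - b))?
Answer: sqrt(-26993 + 2*sqrt(59)) ≈ 164.25*I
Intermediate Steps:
d(V, b) = sqrt(17 + V - b)
sqrt(-26993 + d(30, -189)) = sqrt(-26993 + sqrt(17 + 30 - 1*(-189))) = sqrt(-26993 + sqrt(17 + 30 + 189)) = sqrt(-26993 + sqrt(236)) = sqrt(-26993 + 2*sqrt(59))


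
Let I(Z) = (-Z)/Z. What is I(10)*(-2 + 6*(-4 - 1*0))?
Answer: 26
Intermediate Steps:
I(Z) = -1
I(10)*(-2 + 6*(-4 - 1*0)) = -(-2 + 6*(-4 - 1*0)) = -(-2 + 6*(-4 + 0)) = -(-2 + 6*(-4)) = -(-2 - 24) = -1*(-26) = 26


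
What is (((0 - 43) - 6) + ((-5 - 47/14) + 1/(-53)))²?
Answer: 1812460329/550564 ≈ 3292.0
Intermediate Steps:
(((0 - 43) - 6) + ((-5 - 47/14) + 1/(-53)))² = ((-43 - 6) + ((-5 - 47*1/14) - 1/53))² = (-49 + ((-5 - 47/14) - 1/53))² = (-49 + (-117/14 - 1/53))² = (-49 - 6215/742)² = (-42573/742)² = 1812460329/550564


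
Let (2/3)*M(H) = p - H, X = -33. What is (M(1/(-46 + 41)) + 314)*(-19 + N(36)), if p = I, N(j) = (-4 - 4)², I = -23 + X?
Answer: 20727/2 ≈ 10364.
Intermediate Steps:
I = -56 (I = -23 - 33 = -56)
N(j) = 64 (N(j) = (-8)² = 64)
p = -56
M(H) = -84 - 3*H/2 (M(H) = 3*(-56 - H)/2 = -84 - 3*H/2)
(M(1/(-46 + 41)) + 314)*(-19 + N(36)) = ((-84 - 3/(2*(-46 + 41))) + 314)*(-19 + 64) = ((-84 - 3/2/(-5)) + 314)*45 = ((-84 - 3/2*(-⅕)) + 314)*45 = ((-84 + 3/10) + 314)*45 = (-837/10 + 314)*45 = (2303/10)*45 = 20727/2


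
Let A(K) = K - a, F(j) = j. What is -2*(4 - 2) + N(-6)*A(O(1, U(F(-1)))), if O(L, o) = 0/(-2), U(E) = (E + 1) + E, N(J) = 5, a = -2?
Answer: 6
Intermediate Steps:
U(E) = 1 + 2*E (U(E) = (1 + E) + E = 1 + 2*E)
O(L, o) = 0 (O(L, o) = 0*(-½) = 0)
A(K) = 2 + K (A(K) = K - 1*(-2) = K + 2 = 2 + K)
-2*(4 - 2) + N(-6)*A(O(1, U(F(-1)))) = -2*(4 - 2) + 5*(2 + 0) = -2*2 + 5*2 = -4 + 10 = 6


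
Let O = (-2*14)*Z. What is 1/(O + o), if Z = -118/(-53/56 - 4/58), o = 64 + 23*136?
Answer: -1649/102088 ≈ -0.016153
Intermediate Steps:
o = 3192 (o = 64 + 3128 = 3192)
Z = 191632/1649 (Z = -118/(-53*1/56 - 4*1/58) = -118/(-53/56 - 2/29) = -118/(-1649/1624) = -118*(-1624/1649) = 191632/1649 ≈ 116.21)
O = -5365696/1649 (O = -2*14*(191632/1649) = -28*191632/1649 = -5365696/1649 ≈ -3253.9)
1/(O + o) = 1/(-5365696/1649 + 3192) = 1/(-102088/1649) = -1649/102088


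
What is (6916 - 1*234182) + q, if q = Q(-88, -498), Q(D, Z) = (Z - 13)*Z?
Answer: 27212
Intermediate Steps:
Q(D, Z) = Z*(-13 + Z) (Q(D, Z) = (-13 + Z)*Z = Z*(-13 + Z))
q = 254478 (q = -498*(-13 - 498) = -498*(-511) = 254478)
(6916 - 1*234182) + q = (6916 - 1*234182) + 254478 = (6916 - 234182) + 254478 = -227266 + 254478 = 27212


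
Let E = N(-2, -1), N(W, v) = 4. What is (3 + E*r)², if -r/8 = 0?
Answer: 9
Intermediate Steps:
r = 0 (r = -8*0 = 0)
E = 4
(3 + E*r)² = (3 + 4*0)² = (3 + 0)² = 3² = 9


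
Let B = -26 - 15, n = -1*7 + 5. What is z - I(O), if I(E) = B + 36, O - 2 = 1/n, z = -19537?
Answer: -19532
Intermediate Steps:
n = -2 (n = -7 + 5 = -2)
O = 3/2 (O = 2 + 1/(-2) = 2 - 1/2 = 3/2 ≈ 1.5000)
B = -41
I(E) = -5 (I(E) = -41 + 36 = -5)
z - I(O) = -19537 - 1*(-5) = -19537 + 5 = -19532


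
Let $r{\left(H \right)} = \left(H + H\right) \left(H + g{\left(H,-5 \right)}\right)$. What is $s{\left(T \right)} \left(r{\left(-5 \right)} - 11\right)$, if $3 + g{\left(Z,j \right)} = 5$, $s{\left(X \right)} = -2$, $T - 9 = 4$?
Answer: $-38$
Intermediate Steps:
$T = 13$ ($T = 9 + 4 = 13$)
$g{\left(Z,j \right)} = 2$ ($g{\left(Z,j \right)} = -3 + 5 = 2$)
$r{\left(H \right)} = 2 H \left(2 + H\right)$ ($r{\left(H \right)} = \left(H + H\right) \left(H + 2\right) = 2 H \left(2 + H\right)$)
$s{\left(T \right)} \left(r{\left(-5 \right)} - 11\right) = - 2 \left(2 \left(-5\right) \left(2 - 5\right) - 11\right) = - 2 \left(2 \left(-5\right) \left(-3\right) - 11\right) = - 2 \left(30 - 11\right) = \left(-2\right) 19 = -38$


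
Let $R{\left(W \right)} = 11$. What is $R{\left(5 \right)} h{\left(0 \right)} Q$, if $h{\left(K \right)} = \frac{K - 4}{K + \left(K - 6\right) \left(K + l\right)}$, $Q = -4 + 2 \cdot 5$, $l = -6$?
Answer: $- \frac{22}{3} \approx -7.3333$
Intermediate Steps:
$Q = 6$ ($Q = -4 + 10 = 6$)
$h{\left(K \right)} = \frac{-4 + K}{K + \left(-6 + K\right)^{2}}$ ($h{\left(K \right)} = \frac{K - 4}{K + \left(K - 6\right) \left(K - 6\right)} = \frac{-4 + K}{K + \left(-6 + K\right) \left(-6 + K\right)} = \frac{-4 + K}{K + \left(-6 + K\right)^{2}}$)
$R{\left(5 \right)} h{\left(0 \right)} Q = 11 \frac{-4 + 0}{36 + 0^{2} - 0} \cdot 6 = 11 \frac{1}{36 + 0 + 0} \left(-4\right) 6 = 11 \cdot \frac{1}{36} \left(-4\right) 6 = 11 \left(\left(- \frac{1}{9}\right) 6\right) = 11 \left(- \frac{2}{3}\right) = - \frac{22}{3}$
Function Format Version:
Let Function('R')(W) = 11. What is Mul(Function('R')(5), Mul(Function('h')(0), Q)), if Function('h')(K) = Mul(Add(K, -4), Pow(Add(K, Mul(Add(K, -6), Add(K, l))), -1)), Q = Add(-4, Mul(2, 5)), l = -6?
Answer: Rational(-22, 3) ≈ -7.3333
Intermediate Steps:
Q = 6 (Q = Add(-4, 10) = 6)
Function('h')(K) = Mul(Pow(Add(K, Pow(Add(-6, K), 2)), -1), Add(-4, K)) (Function('h')(K) = Mul(Add(K, -4), Pow(Add(K, Mul(Add(K, -6), Add(K, -6))), -1)) = Mul(Add(-4, K), Pow(Add(K, Mul(Add(-6, K), Add(-6, K))), -1)) = Mul(Add(-4, K), Pow(Add(K, Pow(Add(-6, K), 2)), -1)) = Mul(Pow(Add(K, Pow(Add(-6, K), 2)), -1), Add(-4, K)))
Mul(Function('R')(5), Mul(Function('h')(0), Q)) = Mul(11, Mul(Mul(Pow(Add(36, Pow(0, 2), Mul(-11, 0)), -1), Add(-4, 0)), 6)) = Mul(11, Mul(Mul(Pow(Add(36, 0, 0), -1), -4), 6)) = Mul(11, Mul(Mul(Pow(36, -1), -4), 6)) = Mul(11, Mul(Mul(Rational(1, 36), -4), 6)) = Mul(11, Mul(Rational(-1, 9), 6)) = Mul(11, Rational(-2, 3)) = Rational(-22, 3)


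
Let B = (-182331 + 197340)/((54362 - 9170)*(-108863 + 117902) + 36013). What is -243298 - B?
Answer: -99393680655307/408526501 ≈ -2.4330e+5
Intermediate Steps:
B = 15009/408526501 (B = 15009/(45192*9039 + 36013) = 15009/(408490488 + 36013) = 15009/408526501 ≈ 3.6739e-5)
-243298 - B = -243298 - 1*15009/408526501 = -243298 - 15009/408526501 = -99393680655307/408526501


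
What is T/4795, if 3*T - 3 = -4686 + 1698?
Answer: -199/959 ≈ -0.20751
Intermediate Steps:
T = -995 (T = 1 + (-4686 + 1698)/3 = 1 + (⅓)*(-2988) = 1 - 996 = -995)
T/4795 = -995/4795 = -995*1/4795 = -199/959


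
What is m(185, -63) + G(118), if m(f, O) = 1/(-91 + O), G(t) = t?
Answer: 18171/154 ≈ 117.99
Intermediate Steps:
m(185, -63) + G(118) = 1/(-91 - 63) + 118 = 1/(-154) + 118 = -1/154 + 118 = 18171/154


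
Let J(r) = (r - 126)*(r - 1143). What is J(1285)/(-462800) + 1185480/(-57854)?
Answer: -139540409903/6693707800 ≈ -20.846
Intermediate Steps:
J(r) = (-1143 + r)*(-126 + r) (J(r) = (-126 + r)*(-1143 + r) = (-1143 + r)*(-126 + r))
J(1285)/(-462800) + 1185480/(-57854) = (144018 + 1285² - 1269*1285)/(-462800) + 1185480/(-57854) = (144018 + 1651225 - 1630665)*(-1/462800) + 1185480*(-1/57854) = 164578*(-1/462800) - 592740/28927 = -82289/231400 - 592740/28927 = -139540409903/6693707800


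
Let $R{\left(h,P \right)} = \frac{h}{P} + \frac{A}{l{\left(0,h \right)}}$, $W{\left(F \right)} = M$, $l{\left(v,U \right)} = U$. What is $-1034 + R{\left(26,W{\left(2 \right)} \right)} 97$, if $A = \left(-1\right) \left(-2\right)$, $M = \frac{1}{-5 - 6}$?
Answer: $- \frac{373991}{13} \approx -28769.0$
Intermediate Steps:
$M = - \frac{1}{11}$ ($M = \frac{1}{-11} = - \frac{1}{11} \approx -0.090909$)
$A = 2$
$W{\left(F \right)} = - \frac{1}{11}$
$R{\left(h,P \right)} = \frac{2}{h} + \frac{h}{P}$ ($R{\left(h,P \right)} = \frac{h}{P} + \frac{2}{h} = \frac{2}{h} + \frac{h}{P}$)
$-1034 + R{\left(26,W{\left(2 \right)} \right)} 97 = -1034 + \left(\frac{2}{26} + \frac{26}{- \frac{1}{11}}\right) 97 = -1034 + \left(2 \cdot \frac{1}{26} + 26 \left(-11\right)\right) 97 = -1034 + \left(\frac{1}{13} - 286\right) 97 = -1034 - \frac{360549}{13} = - \frac{373991}{13}$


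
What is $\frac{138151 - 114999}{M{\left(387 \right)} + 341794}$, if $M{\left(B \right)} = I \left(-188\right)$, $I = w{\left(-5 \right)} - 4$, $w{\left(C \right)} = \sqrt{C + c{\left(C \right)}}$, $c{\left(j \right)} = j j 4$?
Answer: $\frac{1982656248}{29333601109} + \frac{1088144 \sqrt{95}}{29333601109} \approx 0.067951$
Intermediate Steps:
$c{\left(j \right)} = 4 j^{2}$ ($c{\left(j \right)} = j^{2} \cdot 4 = 4 j^{2}$)
$w{\left(C \right)} = \sqrt{C + 4 C^{2}}$
$I = -4 + \sqrt{95}$ ($I = \sqrt{- 5 \left(1 + 4 \left(-5\right)\right)} - 4 = \sqrt{- 5 \left(1 - 20\right)} - 4 = \sqrt{\left(-5\right) \left(-19\right)} - 4 = \sqrt{95} - 4 = -4 + \sqrt{95} \approx 5.7468$)
$M{\left(B \right)} = 752 - 188 \sqrt{95}$ ($M{\left(B \right)} = \left(-4 + \sqrt{95}\right) \left(-188\right) = 752 - 188 \sqrt{95}$)
$\frac{138151 - 114999}{M{\left(387 \right)} + 341794} = \frac{138151 - 114999}{\left(752 - 188 \sqrt{95}\right) + 341794} = \frac{23152}{342546 - 188 \sqrt{95}}$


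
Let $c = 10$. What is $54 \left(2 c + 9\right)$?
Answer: $1566$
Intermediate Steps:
$54 \left(2 c + 9\right) = 54 \left(2 \cdot 10 + 9\right) = 54 \left(20 + 9\right) = 54 \cdot 29 = 1566$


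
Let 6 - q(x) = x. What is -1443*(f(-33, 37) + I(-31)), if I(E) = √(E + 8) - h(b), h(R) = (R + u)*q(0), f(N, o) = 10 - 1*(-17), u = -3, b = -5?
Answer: -108225 - 1443*I*√23 ≈ -1.0823e+5 - 6920.4*I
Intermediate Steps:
q(x) = 6 - x
f(N, o) = 27 (f(N, o) = 10 + 17 = 27)
h(R) = -18 + 6*R (h(R) = (R - 3)*(6 - 1*0) = (-3 + R)*(6 + 0) = (-3 + R)*6 = -18 + 6*R)
I(E) = 48 + √(8 + E) (I(E) = √(E + 8) - (-18 + 6*(-5)) = √(8 + E) - (-18 - 30) = √(8 + E) - 1*(-48) = √(8 + E) + 48 = 48 + √(8 + E))
-1443*(f(-33, 37) + I(-31)) = -1443*(27 + (48 + √(8 - 31))) = -1443*(27 + (48 + √(-23))) = -1443*(27 + (48 + I*√23)) = -1443*(75 + I*√23) = -108225 - 1443*I*√23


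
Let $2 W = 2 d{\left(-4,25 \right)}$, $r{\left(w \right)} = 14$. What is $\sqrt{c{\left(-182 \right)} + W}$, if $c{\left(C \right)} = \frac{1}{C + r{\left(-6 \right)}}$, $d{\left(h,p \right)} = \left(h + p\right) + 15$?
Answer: $\frac{\sqrt{253974}}{84} \approx 5.9995$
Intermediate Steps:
$d{\left(h,p \right)} = 15 + h + p$
$W = 36$ ($W = \frac{2 \left(15 - 4 + 25\right)}{2} = \frac{2 \cdot 36}{2} = \frac{1}{2} \cdot 72 = 36$)
$c{\left(C \right)} = \frac{1}{14 + C}$ ($c{\left(C \right)} = \frac{1}{C + 14} = \frac{1}{14 + C}$)
$\sqrt{c{\left(-182 \right)} + W} = \sqrt{\frac{1}{14 - 182} + 36} = \sqrt{\frac{1}{-168} + 36} = \sqrt{- \frac{1}{168} + 36} = \sqrt{\frac{6047}{168}} = \frac{\sqrt{253974}}{84}$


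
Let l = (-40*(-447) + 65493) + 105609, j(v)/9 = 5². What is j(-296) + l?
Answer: 189207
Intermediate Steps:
j(v) = 225 (j(v) = 9*5² = 9*25 = 225)
l = 188982 (l = (17880 + 65493) + 105609 = 83373 + 105609 = 188982)
j(-296) + l = 225 + 188982 = 189207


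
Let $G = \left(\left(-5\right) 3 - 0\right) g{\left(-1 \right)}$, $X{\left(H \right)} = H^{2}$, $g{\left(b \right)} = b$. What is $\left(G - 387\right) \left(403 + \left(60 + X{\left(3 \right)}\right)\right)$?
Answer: $-175584$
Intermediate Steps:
$G = 15$ ($G = \left(\left(-5\right) 3 - 0\right) \left(-1\right) = \left(-15 + 0\right) \left(-1\right) = \left(-15\right) \left(-1\right) = 15$)
$\left(G - 387\right) \left(403 + \left(60 + X{\left(3 \right)}\right)\right) = \left(15 - 387\right) \left(403 + \left(60 + 3^{2}\right)\right) = - 372 \left(403 + \left(60 + 9\right)\right) = - 372 \left(403 + 69\right) = \left(-372\right) 472 = -175584$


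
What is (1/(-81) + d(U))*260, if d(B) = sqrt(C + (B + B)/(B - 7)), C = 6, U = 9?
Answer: -260/81 + 260*sqrt(15) ≈ 1003.8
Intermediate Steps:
d(B) = sqrt(6 + 2*B/(-7 + B)) (d(B) = sqrt(6 + (B + B)/(B - 7)) = sqrt(6 + (2*B)/(-7 + B)) = sqrt(6 + 2*B/(-7 + B)))
(1/(-81) + d(U))*260 = (1/(-81) + sqrt(2)*sqrt((-21 + 4*9)/(-7 + 9)))*260 = (-1/81 + sqrt(2)*sqrt((-21 + 36)/2))*260 = (-1/81 + sqrt(2)*sqrt((1/2)*15))*260 = (-1/81 + sqrt(2)*sqrt(15/2))*260 = (-1/81 + sqrt(2)*(sqrt(30)/2))*260 = (-1/81 + sqrt(15))*260 = -260/81 + 260*sqrt(15)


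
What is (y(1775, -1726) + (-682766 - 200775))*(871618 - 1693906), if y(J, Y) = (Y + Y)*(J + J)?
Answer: 10803335686608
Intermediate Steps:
y(J, Y) = 4*J*Y (y(J, Y) = (2*Y)*(2*J) = 4*J*Y)
(y(1775, -1726) + (-682766 - 200775))*(871618 - 1693906) = (4*1775*(-1726) + (-682766 - 200775))*(871618 - 1693906) = (-12254600 - 883541)*(-822288) = -13138141*(-822288) = 10803335686608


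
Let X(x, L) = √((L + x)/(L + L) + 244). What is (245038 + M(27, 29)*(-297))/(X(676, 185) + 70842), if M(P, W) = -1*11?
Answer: 6508456439700/1856877825539 - 248305*√33722170/1856877825539 ≈ 3.5043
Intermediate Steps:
M(P, W) = -11
X(x, L) = √(244 + (L + x)/(2*L)) (X(x, L) = √((L + x)/((2*L)) + 244) = √((L + x)*(1/(2*L)) + 244) = √((L + x)/(2*L) + 244) = √(244 + (L + x)/(2*L)))
(245038 + M(27, 29)*(-297))/(X(676, 185) + 70842) = (245038 - 11*(-297))/(√(978 + 2*676/185)/2 + 70842) = (245038 + 3267)/(√(978 + 2*676*(1/185))/2 + 70842) = 248305/(√(978 + 1352/185)/2 + 70842) = 248305/(√(182282/185)/2 + 70842) = 248305/((√33722170/185)/2 + 70842) = 248305/(√33722170/370 + 70842) = 248305/(70842 + √33722170/370)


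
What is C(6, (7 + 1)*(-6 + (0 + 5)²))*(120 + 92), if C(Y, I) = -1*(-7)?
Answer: 1484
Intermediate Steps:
C(Y, I) = 7
C(6, (7 + 1)*(-6 + (0 + 5)²))*(120 + 92) = 7*(120 + 92) = 7*212 = 1484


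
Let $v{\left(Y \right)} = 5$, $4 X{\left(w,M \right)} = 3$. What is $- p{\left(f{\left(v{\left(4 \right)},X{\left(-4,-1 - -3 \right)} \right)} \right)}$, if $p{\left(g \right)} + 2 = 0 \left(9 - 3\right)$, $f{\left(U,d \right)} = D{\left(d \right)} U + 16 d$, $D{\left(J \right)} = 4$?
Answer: $2$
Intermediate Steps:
$X{\left(w,M \right)} = \frac{3}{4}$ ($X{\left(w,M \right)} = \frac{1}{4} \cdot 3 = \frac{3}{4}$)
$f{\left(U,d \right)} = 4 U + 16 d$
$p{\left(g \right)} = -2$ ($p{\left(g \right)} = -2 + 0 \left(9 - 3\right) = -2 + 0 \cdot 6 = -2 + 0 = -2$)
$- p{\left(f{\left(v{\left(4 \right)},X{\left(-4,-1 - -3 \right)} \right)} \right)} = \left(-1\right) \left(-2\right) = 2$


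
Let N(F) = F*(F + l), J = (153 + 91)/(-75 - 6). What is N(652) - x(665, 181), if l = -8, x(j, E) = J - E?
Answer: 34025833/81 ≈ 4.2007e+5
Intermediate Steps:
J = -244/81 (J = 244/(-81) = 244*(-1/81) = -244/81 ≈ -3.0123)
x(j, E) = -244/81 - E
N(F) = F*(-8 + F) (N(F) = F*(F - 8) = F*(-8 + F))
N(652) - x(665, 181) = 652*(-8 + 652) - (-244/81 - 1*181) = 652*644 - (-244/81 - 181) = 419888 - 1*(-14905/81) = 419888 + 14905/81 = 34025833/81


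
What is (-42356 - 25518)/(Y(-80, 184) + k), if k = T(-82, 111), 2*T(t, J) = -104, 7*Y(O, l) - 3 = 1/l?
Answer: 12488816/9489 ≈ 1316.1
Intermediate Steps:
Y(O, l) = 3/7 + 1/(7*l)
T(t, J) = -52 (T(t, J) = (½)*(-104) = -52)
k = -52
(-42356 - 25518)/(Y(-80, 184) + k) = (-42356 - 25518)/((⅐)*(1 + 3*184)/184 - 52) = -67874/((⅐)*(1/184)*(1 + 552) - 52) = -67874/((⅐)*(1/184)*553 - 52) = -67874/(79/184 - 52) = -67874/(-9489/184) = -67874*(-184/9489) = 12488816/9489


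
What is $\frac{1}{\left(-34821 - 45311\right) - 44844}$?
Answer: $- \frac{1}{124976} \approx -8.0015 \cdot 10^{-6}$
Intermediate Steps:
$\frac{1}{\left(-34821 - 45311\right) - 44844} = \frac{1}{-80132 - 44844} = \frac{1}{-124976} = - \frac{1}{124976}$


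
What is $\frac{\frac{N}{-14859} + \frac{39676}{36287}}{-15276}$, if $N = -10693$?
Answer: $- \frac{977562575}{8236644030108} \approx -0.00011868$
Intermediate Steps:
$\frac{\frac{N}{-14859} + \frac{39676}{36287}}{-15276} = \frac{- \frac{10693}{-14859} + \frac{39676}{36287}}{-15276} = \left(\left(-10693\right) \left(- \frac{1}{14859}\right) + 39676 \cdot \frac{1}{36287}\right) \left(- \frac{1}{15276}\right) = \left(\frac{10693}{14859} + \frac{39676}{36287}\right) \left(- \frac{1}{15276}\right) = \frac{977562575}{539188533} \left(- \frac{1}{15276}\right) = - \frac{977562575}{8236644030108}$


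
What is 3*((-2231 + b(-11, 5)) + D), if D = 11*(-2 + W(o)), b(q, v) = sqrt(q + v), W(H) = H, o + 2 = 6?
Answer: -6627 + 3*I*sqrt(6) ≈ -6627.0 + 7.3485*I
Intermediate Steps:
o = 4 (o = -2 + 6 = 4)
D = 22 (D = 11*(-2 + 4) = 11*2 = 22)
3*((-2231 + b(-11, 5)) + D) = 3*((-2231 + sqrt(-11 + 5)) + 22) = 3*((-2231 + sqrt(-6)) + 22) = 3*((-2231 + I*sqrt(6)) + 22) = 3*(-2209 + I*sqrt(6)) = -6627 + 3*I*sqrt(6)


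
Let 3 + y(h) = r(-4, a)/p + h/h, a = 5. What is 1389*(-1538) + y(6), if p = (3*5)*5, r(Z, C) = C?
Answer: -32044259/15 ≈ -2.1363e+6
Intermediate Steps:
p = 75 (p = 15*5 = 75)
y(h) = -29/15 (y(h) = -3 + (5/75 + h/h) = -3 + (5*(1/75) + 1) = -3 + (1/15 + 1) = -3 + 16/15 = -29/15)
1389*(-1538) + y(6) = 1389*(-1538) - 29/15 = -2136282 - 29/15 = -32044259/15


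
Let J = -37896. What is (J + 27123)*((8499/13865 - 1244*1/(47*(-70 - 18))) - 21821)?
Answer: 71702727711111/305030 ≈ 2.3507e+8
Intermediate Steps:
(J + 27123)*((8499/13865 - 1244*1/(47*(-70 - 18))) - 21821) = (-37896 + 27123)*((8499/13865 - 1244*1/(47*(-70 - 18))) - 21821) = -10773*((8499*(1/13865) - 1244/(47*(-88))) - 21821) = -10773*((8499/13865 - 1244/(-4136)) - 21821) = -10773*((8499/13865 - 1244*(-1/4136)) - 21821) = -10773*((8499/13865 + 311/1034) - 21821) = -10773*(278723/305030 - 21821) = -10773*(-6655780907/305030) = 71702727711111/305030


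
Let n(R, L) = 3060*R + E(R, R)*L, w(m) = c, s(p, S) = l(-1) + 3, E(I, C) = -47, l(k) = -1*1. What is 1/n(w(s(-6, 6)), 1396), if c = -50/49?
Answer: -49/3367988 ≈ -1.4549e-5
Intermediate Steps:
l(k) = -1
s(p, S) = 2 (s(p, S) = -1 + 3 = 2)
c = -50/49 (c = -50*1/49 = -50/49 ≈ -1.0204)
w(m) = -50/49
n(R, L) = -47*L + 3060*R (n(R, L) = 3060*R - 47*L = -47*L + 3060*R)
1/n(w(s(-6, 6)), 1396) = 1/(-47*1396 + 3060*(-50/49)) = 1/(-65612 - 153000/49) = 1/(-3367988/49) = -49/3367988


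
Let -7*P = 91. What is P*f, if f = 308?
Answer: -4004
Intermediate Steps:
P = -13 (P = -⅐*91 = -13)
P*f = -13*308 = -4004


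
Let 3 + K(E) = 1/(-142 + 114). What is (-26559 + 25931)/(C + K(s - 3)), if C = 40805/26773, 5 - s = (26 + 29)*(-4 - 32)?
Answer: 470776432/1133165 ≈ 415.45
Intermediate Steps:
s = 1985 (s = 5 - (26 + 29)*(-4 - 32) = 5 - 55*(-36) = 5 - 1*(-1980) = 5 + 1980 = 1985)
K(E) = -85/28 (K(E) = -3 + 1/(-142 + 114) = -3 + 1/(-28) = -3 - 1/28 = -85/28)
C = 40805/26773 (C = 40805*(1/26773) = 40805/26773 ≈ 1.5241)
(-26559 + 25931)/(C + K(s - 3)) = (-26559 + 25931)/(40805/26773 - 85/28) = -628/(-1133165/749644) = -628*(-749644/1133165) = 470776432/1133165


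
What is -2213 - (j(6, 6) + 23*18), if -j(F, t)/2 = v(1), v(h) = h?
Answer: -2625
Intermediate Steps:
j(F, t) = -2 (j(F, t) = -2*1 = -2)
-2213 - (j(6, 6) + 23*18) = -2213 - (-2 + 23*18) = -2213 - (-2 + 414) = -2213 - 1*412 = -2213 - 412 = -2625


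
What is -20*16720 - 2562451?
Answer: -2896851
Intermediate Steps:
-20*16720 - 2562451 = -334400 - 2562451 = -2896851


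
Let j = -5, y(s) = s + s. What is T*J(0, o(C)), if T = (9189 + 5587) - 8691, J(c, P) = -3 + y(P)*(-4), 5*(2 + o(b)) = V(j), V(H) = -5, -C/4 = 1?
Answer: 127785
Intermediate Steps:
C = -4 (C = -4*1 = -4)
y(s) = 2*s
o(b) = -3 (o(b) = -2 + (⅕)*(-5) = -2 - 1 = -3)
J(c, P) = -3 - 8*P (J(c, P) = -3 + (2*P)*(-4) = -3 - 8*P)
T = 6085 (T = 14776 - 8691 = 6085)
T*J(0, o(C)) = 6085*(-3 - 8*(-3)) = 6085*(-3 + 24) = 6085*21 = 127785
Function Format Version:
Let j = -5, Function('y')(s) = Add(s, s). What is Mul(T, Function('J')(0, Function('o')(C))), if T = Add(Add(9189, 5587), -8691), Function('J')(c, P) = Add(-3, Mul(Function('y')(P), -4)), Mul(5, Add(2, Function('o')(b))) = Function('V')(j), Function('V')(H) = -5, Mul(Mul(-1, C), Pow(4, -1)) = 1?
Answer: 127785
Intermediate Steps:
C = -4 (C = Mul(-4, 1) = -4)
Function('y')(s) = Mul(2, s)
Function('o')(b) = -3 (Function('o')(b) = Add(-2, Mul(Rational(1, 5), -5)) = Add(-2, -1) = -3)
Function('J')(c, P) = Add(-3, Mul(-8, P)) (Function('J')(c, P) = Add(-3, Mul(Mul(2, P), -4)) = Add(-3, Mul(-8, P)))
T = 6085 (T = Add(14776, -8691) = 6085)
Mul(T, Function('J')(0, Function('o')(C))) = Mul(6085, Add(-3, Mul(-8, -3))) = Mul(6085, Add(-3, 24)) = Mul(6085, 21) = 127785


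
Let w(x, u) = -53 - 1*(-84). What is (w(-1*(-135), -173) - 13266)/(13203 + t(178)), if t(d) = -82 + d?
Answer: -13235/13299 ≈ -0.99519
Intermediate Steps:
w(x, u) = 31 (w(x, u) = -53 + 84 = 31)
(w(-1*(-135), -173) - 13266)/(13203 + t(178)) = (31 - 13266)/(13203 + (-82 + 178)) = -13235/(13203 + 96) = -13235/13299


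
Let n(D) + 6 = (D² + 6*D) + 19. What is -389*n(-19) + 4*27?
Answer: -101032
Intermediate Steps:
n(D) = 13 + D² + 6*D (n(D) = -6 + ((D² + 6*D) + 19) = -6 + (19 + D² + 6*D) = 13 + D² + 6*D)
-389*n(-19) + 4*27 = -389*(13 + (-19)² + 6*(-19)) + 4*27 = -389*(13 + 361 - 114) + 108 = -389*260 + 108 = -101140 + 108 = -101032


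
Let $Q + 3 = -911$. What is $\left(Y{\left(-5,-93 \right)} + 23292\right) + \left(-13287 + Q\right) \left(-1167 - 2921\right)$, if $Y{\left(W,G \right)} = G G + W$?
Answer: $58085624$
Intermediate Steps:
$Q = -914$ ($Q = -3 - 911 = -914$)
$Y{\left(W,G \right)} = W + G^{2}$ ($Y{\left(W,G \right)} = G^{2} + W = W + G^{2}$)
$\left(Y{\left(-5,-93 \right)} + 23292\right) + \left(-13287 + Q\right) \left(-1167 - 2921\right) = \left(\left(-5 + \left(-93\right)^{2}\right) + 23292\right) + \left(-13287 - 914\right) \left(-1167 - 2921\right) = \left(\left(-5 + 8649\right) + 23292\right) - -58053688 = \left(8644 + 23292\right) + 58053688 = 31936 + 58053688 = 58085624$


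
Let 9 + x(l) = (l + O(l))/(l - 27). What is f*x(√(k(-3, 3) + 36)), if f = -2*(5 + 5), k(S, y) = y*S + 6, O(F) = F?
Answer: 5275/29 + 45*√33/29 ≈ 190.81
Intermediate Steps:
k(S, y) = 6 + S*y (k(S, y) = S*y + 6 = 6 + S*y)
f = -20 (f = -2*10 = -20)
x(l) = -9 + 2*l/(-27 + l) (x(l) = -9 + (l + l)/(l - 27) = -9 + (2*l)/(-27 + l) = -9 + 2*l/(-27 + l))
f*x(√(k(-3, 3) + 36)) = -20*(243 - 7*√((6 - 3*3) + 36))/(-27 + √((6 - 3*3) + 36)) = -20*(243 - 7*√((6 - 9) + 36))/(-27 + √((6 - 9) + 36)) = -20*(243 - 7*√(-3 + 36))/(-27 + √(-3 + 36)) = -20*(243 - 7*√33)/(-27 + √33)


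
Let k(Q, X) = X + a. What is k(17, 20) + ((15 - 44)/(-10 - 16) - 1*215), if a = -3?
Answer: -5119/26 ≈ -196.88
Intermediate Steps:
k(Q, X) = -3 + X (k(Q, X) = X - 3 = -3 + X)
k(17, 20) + ((15 - 44)/(-10 - 16) - 1*215) = (-3 + 20) + ((15 - 44)/(-10 - 16) - 1*215) = 17 + (-29/(-26) - 215) = 17 + (-29*(-1/26) - 215) = 17 + (29/26 - 215) = 17 - 5561/26 = -5119/26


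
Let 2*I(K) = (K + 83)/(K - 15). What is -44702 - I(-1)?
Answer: -715191/16 ≈ -44699.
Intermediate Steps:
I(K) = (83 + K)/(2*(-15 + K)) (I(K) = ((K + 83)/(K - 15))/2 = ((83 + K)/(-15 + K))/2 = (83 + K)/(2*(-15 + K)))
-44702 - I(-1) = -44702 - (83 - 1)/(2*(-15 - 1)) = -44702 - 82/(2*(-16)) = -44702 - (-1)*82/(2*16) = -44702 - 1*(-41/16) = -44702 + 41/16 = -715191/16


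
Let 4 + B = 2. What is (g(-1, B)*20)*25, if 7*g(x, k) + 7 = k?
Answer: -4500/7 ≈ -642.86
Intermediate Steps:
B = -2 (B = -4 + 2 = -2)
g(x, k) = -1 + k/7
(g(-1, B)*20)*25 = ((-1 + (⅐)*(-2))*20)*25 = ((-1 - 2/7)*20)*25 = -9/7*20*25 = -180/7*25 = -4500/7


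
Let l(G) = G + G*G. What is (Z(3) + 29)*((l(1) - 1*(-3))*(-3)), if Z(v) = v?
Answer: -480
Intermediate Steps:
l(G) = G + G²
(Z(3) + 29)*((l(1) - 1*(-3))*(-3)) = (3 + 29)*((1*(1 + 1) - 1*(-3))*(-3)) = 32*((1*2 + 3)*(-3)) = 32*((2 + 3)*(-3)) = 32*(5*(-3)) = 32*(-15) = -480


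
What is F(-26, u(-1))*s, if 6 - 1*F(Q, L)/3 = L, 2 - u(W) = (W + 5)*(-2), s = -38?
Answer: 456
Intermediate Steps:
u(W) = 12 + 2*W (u(W) = 2 - (W + 5)*(-2) = 2 - (5 + W)*(-2) = 2 - (-10 - 2*W) = 2 + (10 + 2*W) = 12 + 2*W)
F(Q, L) = 18 - 3*L
F(-26, u(-1))*s = (18 - 3*(12 + 2*(-1)))*(-38) = (18 - 3*(12 - 2))*(-38) = (18 - 3*10)*(-38) = (18 - 30)*(-38) = -12*(-38) = 456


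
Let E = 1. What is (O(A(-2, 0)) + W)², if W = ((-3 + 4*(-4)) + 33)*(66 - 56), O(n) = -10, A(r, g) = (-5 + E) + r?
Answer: 16900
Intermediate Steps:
A(r, g) = -4 + r (A(r, g) = (-5 + 1) + r = -4 + r)
W = 140 (W = ((-3 - 16) + 33)*10 = (-19 + 33)*10 = 14*10 = 140)
(O(A(-2, 0)) + W)² = (-10 + 140)² = 130² = 16900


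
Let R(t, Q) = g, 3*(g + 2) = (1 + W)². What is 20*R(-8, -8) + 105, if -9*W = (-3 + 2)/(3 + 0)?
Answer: 157835/2187 ≈ 72.170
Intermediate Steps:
W = 1/27 (W = -(-3 + 2)/(9*(3 + 0)) = -(-1)/(9*3) = -⅑*(-⅓) = 1/27 ≈ 0.037037)
g = -3590/2187 (g = -2 + (1 + 1/27)²/3 = -2 + (28/27)²/3 = -2 + (⅓)*(784/729) = -2 + 784/2187 = -3590/2187 ≈ -1.6415)
R(t, Q) = -3590/2187
20*R(-8, -8) + 105 = 20*(-3590/2187) + 105 = -71800/2187 + 105 = 157835/2187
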